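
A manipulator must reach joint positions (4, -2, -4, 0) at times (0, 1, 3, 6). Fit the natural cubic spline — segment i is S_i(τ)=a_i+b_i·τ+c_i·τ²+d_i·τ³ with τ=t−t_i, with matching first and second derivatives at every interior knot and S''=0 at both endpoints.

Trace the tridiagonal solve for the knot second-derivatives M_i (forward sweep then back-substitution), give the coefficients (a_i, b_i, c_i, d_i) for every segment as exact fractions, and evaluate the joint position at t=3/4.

  seg 0: a=4 b=-143/21 c=0 d=17/21
  seg 1: a=-2 b=-92/21 c=17/7 d=-31/84
  seg 2: a=-4 b=19/21 c=3/14 d=-1/42
S(3/4) = -49/64

Δ: Δ0=-6, Δ1=-1, Δ2=4/3
row 1: diag=6, rhs=30; c'=1/3, d'=5
row 2: denom=10−2·1/3=28/3; d'=(14−2·5)/(28/3)=3/7
back: M2=3/7
back: M1=5−1/3·3/7=34/7
M: M0=0, M1=34/7, M2=3/7, M3=0
seg 0: a=4, c=M0/2=0, d=(M1−M0)/(6·1)=17/21, b=Δ0−h0·(2M0+M1)/6=-143/21
seg 1: a=-2, c=M1/2=17/7, d=(M2−M1)/(6·2)=-31/84, b=Δ1−h1·(2M1+M2)/6=-92/21
seg 2: a=-4, c=M2/2=3/14, d=(M3−M2)/(6·3)=-1/42, b=Δ2−h2·(2M2+M3)/6=19/21
t_q=3/4 → seg 0, τ=3/4; S=4+-143/21·τ+0·τ²+17/21·τ³=-49/64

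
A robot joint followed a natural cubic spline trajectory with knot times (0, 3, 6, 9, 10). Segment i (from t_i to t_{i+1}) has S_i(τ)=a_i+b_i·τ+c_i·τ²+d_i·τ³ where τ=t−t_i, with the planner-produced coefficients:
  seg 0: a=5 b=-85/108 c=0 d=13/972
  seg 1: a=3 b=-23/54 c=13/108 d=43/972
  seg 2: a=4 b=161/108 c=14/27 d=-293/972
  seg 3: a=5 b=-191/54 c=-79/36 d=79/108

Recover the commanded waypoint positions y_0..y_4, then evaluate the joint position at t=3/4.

y_0=5 y_1=3 y_2=4 y_3=5 y_4=0
S(3/4) = 3391/768

y_0 = S_0(0) = a_0 = 5
y_1 = S_1(0) = a_1 = 3
y_2 = S_2(0) = a_2 = 4
y_3 = S_3(0) = a_3 = 5
y_4 = S_3(1) = 0
t_q=3/4 is in segment 0 (τ=3/4); S_0(τ)=3391/768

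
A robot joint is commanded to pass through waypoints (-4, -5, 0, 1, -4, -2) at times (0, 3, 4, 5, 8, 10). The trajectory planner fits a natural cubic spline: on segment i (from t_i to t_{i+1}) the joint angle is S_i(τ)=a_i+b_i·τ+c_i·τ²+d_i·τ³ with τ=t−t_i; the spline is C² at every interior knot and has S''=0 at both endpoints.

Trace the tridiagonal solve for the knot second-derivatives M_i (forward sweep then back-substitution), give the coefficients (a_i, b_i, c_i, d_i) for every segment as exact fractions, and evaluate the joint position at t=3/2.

Δ: Δ0=-1/3, Δ1=5, Δ2=1, Δ3=-5/3, Δ4=1
row 1: diag=8, rhs=32; c'=1/8, d'=4
row 2: denom=4−1·1/8=31/8; d'=(-24−1·4)/(31/8)=-224/31
row 3: denom=8−1·8/31=240/31; d'=(-16−1·-224/31)/(240/31)=-17/15
row 4: denom=10−3·31/80=707/80; d'=(16−3·-17/15)/(707/80)=1552/707
back: M4=1552/707
back: M3=-17/15−31/80·1552/707=-4208/2121
back: M2=-224/31−8/31·-4208/2121=-14240/2121
back: M1=4−1/8·-14240/2121=10264/2121
M: M0=0, M1=10264/2121, M2=-14240/2121, M3=-4208/2121, M4=1552/707, M5=0
seg 0: a=-4, c=M0/2=0, d=(M1−M0)/(6·3)=5132/19089, b=Δ0−h0·(2M0+M1)/6=-5839/2121
seg 1: a=-5, c=M1/2=5132/2121, d=(M2−M1)/(6·1)=-4084/2121, b=Δ1−h1·(2M1+M2)/6=9557/2121
seg 2: a=0, c=M2/2=-7120/2121, d=(M3−M2)/(6·1)=1672/2121, b=Δ2−h2·(2M2+M3)/6=2523/707
seg 3: a=1, c=M3/2=-2104/2121, d=(M4−M3)/(6·3)=4432/19089, b=Δ3−h3·(2M3+M4)/6=-1655/2121
seg 4: a=-4, c=M4/2=776/707, d=(M5−M4)/(6·2)=-388/2121, b=Δ4−h4·(2M4+M5)/6=-983/2121
t_q=3/2 → seg 0, τ=3/2; S=-4+-5839/2121·τ+0·τ²+5132/19089·τ³=-5106/707

  seg 0: a=-4 b=-5839/2121 c=0 d=5132/19089
  seg 1: a=-5 b=9557/2121 c=5132/2121 d=-4084/2121
  seg 2: a=0 b=2523/707 c=-7120/2121 d=1672/2121
  seg 3: a=1 b=-1655/2121 c=-2104/2121 d=4432/19089
  seg 4: a=-4 b=-983/2121 c=776/707 d=-388/2121
S(3/2) = -5106/707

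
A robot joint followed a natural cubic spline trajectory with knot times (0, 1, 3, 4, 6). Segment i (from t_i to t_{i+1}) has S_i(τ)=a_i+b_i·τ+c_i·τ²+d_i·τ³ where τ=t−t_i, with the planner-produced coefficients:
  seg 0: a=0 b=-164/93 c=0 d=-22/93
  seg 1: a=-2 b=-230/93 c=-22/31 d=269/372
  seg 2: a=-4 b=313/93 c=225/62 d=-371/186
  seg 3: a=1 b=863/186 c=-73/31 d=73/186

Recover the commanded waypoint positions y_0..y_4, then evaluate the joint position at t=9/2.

y_0=0 y_1=-2 y_2=-4 y_3=1 y_4=4
S(9/2) = 1379/496

y_0 = S_0(0) = a_0 = 0
y_1 = S_1(0) = a_1 = -2
y_2 = S_2(0) = a_2 = -4
y_3 = S_3(0) = a_3 = 1
y_4 = S_3(2) = 4
t_q=9/2 is in segment 3 (τ=1/2); S_3(τ)=1379/496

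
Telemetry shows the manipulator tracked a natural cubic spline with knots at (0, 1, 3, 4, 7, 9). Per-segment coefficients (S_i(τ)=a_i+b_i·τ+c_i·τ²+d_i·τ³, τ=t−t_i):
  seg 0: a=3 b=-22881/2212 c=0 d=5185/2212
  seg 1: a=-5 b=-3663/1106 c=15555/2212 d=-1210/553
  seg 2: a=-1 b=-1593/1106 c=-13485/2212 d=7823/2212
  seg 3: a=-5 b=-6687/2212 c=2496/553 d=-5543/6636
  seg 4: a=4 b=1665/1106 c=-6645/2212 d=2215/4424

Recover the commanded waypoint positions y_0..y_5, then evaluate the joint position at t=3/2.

y_0=3 y_1=-5 y_2=-1 y_3=-5 y_4=4 y_5=-1
S(3/2) = -45757/8848

y_0 = S_0(0) = a_0 = 3
y_1 = S_1(0) = a_1 = -5
y_2 = S_2(0) = a_2 = -1
y_3 = S_3(0) = a_3 = -5
y_4 = S_4(0) = a_4 = 4
y_5 = S_4(2) = -1
t_q=3/2 is in segment 1 (τ=1/2); S_1(τ)=-45757/8848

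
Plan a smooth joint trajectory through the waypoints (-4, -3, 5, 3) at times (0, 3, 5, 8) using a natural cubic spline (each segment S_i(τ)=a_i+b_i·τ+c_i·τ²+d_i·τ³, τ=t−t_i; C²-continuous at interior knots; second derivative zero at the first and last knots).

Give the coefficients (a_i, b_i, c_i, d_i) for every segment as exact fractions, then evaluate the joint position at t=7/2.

Δ: Δ0=1/3, Δ1=4, Δ2=-2/3
row 1: diag=10, rhs=22; c'=1/5, d'=11/5
row 2: denom=10−2·1/5=48/5; d'=(-28−2·11/5)/(48/5)=-27/8
back: M2=-27/8
back: M1=11/5−1/5·-27/8=23/8
M: M0=0, M1=23/8, M2=-27/8, M3=0
seg 0: a=-4, c=M0/2=0, d=(M1−M0)/(6·3)=23/144, b=Δ0−h0·(2M0+M1)/6=-53/48
seg 1: a=-3, c=M1/2=23/16, d=(M2−M1)/(6·2)=-25/48, b=Δ1−h1·(2M1+M2)/6=77/24
seg 2: a=5, c=M2/2=-27/16, d=(M3−M2)/(6·3)=3/16, b=Δ2−h2·(2M2+M3)/6=65/24
t_q=7/2 → seg 1, τ=1/2; S=-3+77/24·τ+23/16·τ²+-25/48·τ³=-141/128

  seg 0: a=-4 b=-53/48 c=0 d=23/144
  seg 1: a=-3 b=77/24 c=23/16 d=-25/48
  seg 2: a=5 b=65/24 c=-27/16 d=3/16
S(7/2) = -141/128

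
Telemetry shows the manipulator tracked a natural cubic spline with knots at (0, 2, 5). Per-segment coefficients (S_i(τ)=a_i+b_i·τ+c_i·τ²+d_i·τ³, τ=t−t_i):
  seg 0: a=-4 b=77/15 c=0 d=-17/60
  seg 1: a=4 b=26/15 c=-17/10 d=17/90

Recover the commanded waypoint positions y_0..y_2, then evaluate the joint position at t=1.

y_0 = S_0(0) = a_0 = -4
y_1 = S_1(0) = a_1 = 4
y_2 = S_1(3) = -1
t_q=1 is in segment 0 (τ=1); S_0(τ)=17/20

y_0=-4 y_1=4 y_2=-1
S(1) = 17/20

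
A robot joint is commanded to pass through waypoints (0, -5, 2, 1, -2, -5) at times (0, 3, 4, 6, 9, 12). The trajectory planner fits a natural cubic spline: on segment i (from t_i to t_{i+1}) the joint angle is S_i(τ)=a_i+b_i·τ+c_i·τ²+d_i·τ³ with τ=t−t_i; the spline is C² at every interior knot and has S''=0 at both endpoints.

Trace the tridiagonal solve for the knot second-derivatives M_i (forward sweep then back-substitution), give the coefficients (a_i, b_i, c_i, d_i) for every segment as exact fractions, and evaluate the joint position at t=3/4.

Δ: Δ0=-5/3, Δ1=7, Δ2=-1/2, Δ3=-1, Δ4=-1
row 1: diag=8, rhs=52; c'=1/8, d'=13/2
row 2: denom=6−1·1/8=47/8; d'=(-45−1·13/2)/(47/8)=-412/47
row 3: denom=10−2·16/47=438/47; d'=(-3−2·-412/47)/(438/47)=683/438
row 4: denom=12−3·47/146=1611/146; d'=(0−3·683/438)/(1611/146)=-683/1611
back: M4=-683/1611
back: M3=683/438−47/146·-683/1611=2732/1611
back: M2=-412/47−16/47·2732/1611=-15052/1611
back: M1=13/2−1/8·-15052/1611=12353/1611
M: M0=0, M1=12353/1611, M2=-15052/1611, M3=2732/1611, M4=-683/1611, M5=0
seg 0: a=0, c=M0/2=0, d=(M1−M0)/(6·3)=12353/28998, b=Δ0−h0·(2M0+M1)/6=-17723/3222
seg 1: a=-5, c=M1/2=12353/3222, d=(M2−M1)/(6·1)=-1015/358, b=Δ1−h1·(2M1+M2)/6=9668/1611
seg 2: a=2, c=M2/2=-7526/1611, d=(M3−M2)/(6·2)=494/537, b=Δ2−h2·(2M2+M3)/6=16637/3222
seg 3: a=1, c=M3/2=1366/1611, d=(M4−M3)/(6·3)=-3415/28998, b=Δ3−h3·(2M3+M4)/6=-8003/3222
seg 4: a=-2, c=M4/2=-683/3222, d=(M5−M4)/(6·3)=683/28998, b=Δ4−h4·(2M4+M5)/6=-928/1611
t_q=3/4 → seg 0, τ=3/4; S=0+-17723/3222·τ+0·τ²+12353/28998·τ³=-90405/22912

  seg 0: a=0 b=-17723/3222 c=0 d=12353/28998
  seg 1: a=-5 b=9668/1611 c=12353/3222 d=-1015/358
  seg 2: a=2 b=16637/3222 c=-7526/1611 d=494/537
  seg 3: a=1 b=-8003/3222 c=1366/1611 d=-3415/28998
  seg 4: a=-2 b=-928/1611 c=-683/3222 d=683/28998
S(3/4) = -90405/22912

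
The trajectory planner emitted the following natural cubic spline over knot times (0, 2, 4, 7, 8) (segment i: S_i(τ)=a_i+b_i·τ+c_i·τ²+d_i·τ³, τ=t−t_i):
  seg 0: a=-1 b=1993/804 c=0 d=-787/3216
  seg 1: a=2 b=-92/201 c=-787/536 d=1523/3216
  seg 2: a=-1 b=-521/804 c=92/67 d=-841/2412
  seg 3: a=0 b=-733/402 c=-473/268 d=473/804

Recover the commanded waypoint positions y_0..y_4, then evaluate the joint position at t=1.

y_0=-1 y_1=2 y_2=-1 y_3=0 y_4=-3
S(1) = 1323/1072

y_0 = S_0(0) = a_0 = -1
y_1 = S_1(0) = a_1 = 2
y_2 = S_2(0) = a_2 = -1
y_3 = S_3(0) = a_3 = 0
y_4 = S_3(1) = -3
t_q=1 is in segment 0 (τ=1); S_0(τ)=1323/1072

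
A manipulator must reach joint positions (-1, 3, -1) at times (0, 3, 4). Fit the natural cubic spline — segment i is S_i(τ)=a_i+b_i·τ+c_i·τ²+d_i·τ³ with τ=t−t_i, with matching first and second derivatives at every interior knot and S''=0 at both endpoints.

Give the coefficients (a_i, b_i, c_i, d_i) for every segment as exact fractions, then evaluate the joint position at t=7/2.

  seg 0: a=-1 b=10/3 c=0 d=-2/9
  seg 1: a=3 b=-8/3 c=-2 d=2/3
S(7/2) = 5/4

Δ: Δ0=4/3, Δ1=-4
row 1: diag=8, rhs=-32; c'=1/8, d'=-4
back: M1=-4
M: M0=0, M1=-4, M2=0
seg 0: a=-1, c=M0/2=0, d=(M1−M0)/(6·3)=-2/9, b=Δ0−h0·(2M0+M1)/6=10/3
seg 1: a=3, c=M1/2=-2, d=(M2−M1)/(6·1)=2/3, b=Δ1−h1·(2M1+M2)/6=-8/3
t_q=7/2 → seg 1, τ=1/2; S=3+-8/3·τ+-2·τ²+2/3·τ³=5/4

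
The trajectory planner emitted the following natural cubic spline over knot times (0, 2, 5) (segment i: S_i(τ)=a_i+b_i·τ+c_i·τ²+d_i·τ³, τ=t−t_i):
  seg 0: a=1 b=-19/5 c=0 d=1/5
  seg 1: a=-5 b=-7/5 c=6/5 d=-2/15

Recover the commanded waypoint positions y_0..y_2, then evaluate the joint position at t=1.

y_0 = S_0(0) = a_0 = 1
y_1 = S_1(0) = a_1 = -5
y_2 = S_1(3) = -2
t_q=1 is in segment 0 (τ=1); S_0(τ)=-13/5

y_0=1 y_1=-5 y_2=-2
S(1) = -13/5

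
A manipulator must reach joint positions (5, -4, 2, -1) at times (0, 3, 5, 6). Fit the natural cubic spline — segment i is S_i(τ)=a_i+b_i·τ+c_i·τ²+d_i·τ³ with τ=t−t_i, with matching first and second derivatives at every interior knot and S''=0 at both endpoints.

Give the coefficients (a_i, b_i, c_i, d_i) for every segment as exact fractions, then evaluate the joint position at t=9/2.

Δ: Δ0=-3, Δ1=3, Δ2=-3
row 1: diag=10, rhs=36; c'=1/5, d'=18/5
row 2: denom=6−2·1/5=28/5; d'=(-36−2·18/5)/(28/5)=-54/7
back: M2=-54/7
back: M1=18/5−1/5·-54/7=36/7
M: M0=0, M1=36/7, M2=-54/7, M3=0
seg 0: a=5, c=M0/2=0, d=(M1−M0)/(6·3)=2/7, b=Δ0−h0·(2M0+M1)/6=-39/7
seg 1: a=-4, c=M1/2=18/7, d=(M2−M1)/(6·2)=-15/14, b=Δ1−h1·(2M1+M2)/6=15/7
seg 2: a=2, c=M2/2=-27/7, d=(M3−M2)/(6·1)=9/7, b=Δ2−h2·(2M2+M3)/6=-3/7
t_q=9/2 → seg 1, τ=3/2; S=-4+15/7·τ+18/7·τ²+-15/14·τ³=155/112

  seg 0: a=5 b=-39/7 c=0 d=2/7
  seg 1: a=-4 b=15/7 c=18/7 d=-15/14
  seg 2: a=2 b=-3/7 c=-27/7 d=9/7
S(9/2) = 155/112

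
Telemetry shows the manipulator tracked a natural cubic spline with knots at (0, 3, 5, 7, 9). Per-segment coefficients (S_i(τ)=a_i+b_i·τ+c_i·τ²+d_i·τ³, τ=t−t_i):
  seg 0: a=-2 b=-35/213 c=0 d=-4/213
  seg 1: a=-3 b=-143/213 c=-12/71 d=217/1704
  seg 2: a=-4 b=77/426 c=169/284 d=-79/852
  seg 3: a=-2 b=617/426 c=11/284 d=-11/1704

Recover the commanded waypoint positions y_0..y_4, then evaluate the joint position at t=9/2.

y_0 = S_0(0) = a_0 = -2
y_1 = S_1(0) = a_1 = -3
y_2 = S_2(0) = a_2 = -4
y_3 = S_3(0) = a_3 = -2
y_4 = S_3(2) = 1
t_q=9/2 is in segment 1 (τ=3/2); S_1(τ)=-17983/4544

y_0=-2 y_1=-3 y_2=-4 y_3=-2 y_4=1
S(9/2) = -17983/4544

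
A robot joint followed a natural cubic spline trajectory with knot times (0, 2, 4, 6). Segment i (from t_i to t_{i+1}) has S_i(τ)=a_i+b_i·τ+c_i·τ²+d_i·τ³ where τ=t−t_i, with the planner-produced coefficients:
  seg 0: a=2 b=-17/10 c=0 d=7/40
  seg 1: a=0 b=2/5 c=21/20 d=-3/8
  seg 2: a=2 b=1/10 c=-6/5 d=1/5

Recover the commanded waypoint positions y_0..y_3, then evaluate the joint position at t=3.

y_0=2 y_1=0 y_2=2 y_3=-1
S(3) = 43/40

y_0 = S_0(0) = a_0 = 2
y_1 = S_1(0) = a_1 = 0
y_2 = S_2(0) = a_2 = 2
y_3 = S_2(2) = -1
t_q=3 is in segment 1 (τ=1); S_1(τ)=43/40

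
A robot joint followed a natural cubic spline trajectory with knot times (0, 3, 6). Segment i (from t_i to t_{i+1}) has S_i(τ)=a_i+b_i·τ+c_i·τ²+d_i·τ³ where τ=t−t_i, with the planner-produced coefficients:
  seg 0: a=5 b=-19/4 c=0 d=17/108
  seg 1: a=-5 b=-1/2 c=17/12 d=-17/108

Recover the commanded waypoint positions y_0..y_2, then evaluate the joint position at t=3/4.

y_0=5 y_1=-5 y_2=2
S(3/4) = 385/256

y_0 = S_0(0) = a_0 = 5
y_1 = S_1(0) = a_1 = -5
y_2 = S_1(3) = 2
t_q=3/4 is in segment 0 (τ=3/4); S_0(τ)=385/256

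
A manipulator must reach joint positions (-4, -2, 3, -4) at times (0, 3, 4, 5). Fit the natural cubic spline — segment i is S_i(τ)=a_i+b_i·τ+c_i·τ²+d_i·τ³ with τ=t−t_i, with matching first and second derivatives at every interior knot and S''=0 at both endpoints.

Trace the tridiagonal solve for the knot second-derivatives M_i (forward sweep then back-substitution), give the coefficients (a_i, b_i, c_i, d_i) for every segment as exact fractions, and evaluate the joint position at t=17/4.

  seg 0: a=-4 b=-202/93 c=0 d=88/279
  seg 1: a=-2 b=590/93 c=88/31 d=-389/93
  seg 2: a=3 b=-49/93 c=-301/31 d=301/93
S(17/4) = 4587/1984

Δ: Δ0=2/3, Δ1=5, Δ2=-7
row 1: diag=8, rhs=26; c'=1/8, d'=13/4
row 2: denom=4−1·1/8=31/8; d'=(-72−1·13/4)/(31/8)=-602/31
back: M2=-602/31
back: M1=13/4−1/8·-602/31=176/31
M: M0=0, M1=176/31, M2=-602/31, M3=0
seg 0: a=-4, c=M0/2=0, d=(M1−M0)/(6·3)=88/279, b=Δ0−h0·(2M0+M1)/6=-202/93
seg 1: a=-2, c=M1/2=88/31, d=(M2−M1)/(6·1)=-389/93, b=Δ1−h1·(2M1+M2)/6=590/93
seg 2: a=3, c=M2/2=-301/31, d=(M3−M2)/(6·1)=301/93, b=Δ2−h2·(2M2+M3)/6=-49/93
t_q=17/4 → seg 2, τ=1/4; S=3+-49/93·τ+-301/31·τ²+301/93·τ³=4587/1984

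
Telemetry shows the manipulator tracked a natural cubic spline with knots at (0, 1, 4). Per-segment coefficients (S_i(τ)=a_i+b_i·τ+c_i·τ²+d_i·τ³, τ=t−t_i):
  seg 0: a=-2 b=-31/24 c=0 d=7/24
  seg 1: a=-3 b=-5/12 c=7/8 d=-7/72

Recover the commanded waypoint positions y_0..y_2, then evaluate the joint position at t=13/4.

y_0 = S_0(0) = a_0 = -2
y_1 = S_1(0) = a_1 = -3
y_2 = S_1(3) = 1
t_q=13/4 is in segment 1 (τ=9/4); S_1(τ)=-315/512

y_0=-2 y_1=-3 y_2=1
S(13/4) = -315/512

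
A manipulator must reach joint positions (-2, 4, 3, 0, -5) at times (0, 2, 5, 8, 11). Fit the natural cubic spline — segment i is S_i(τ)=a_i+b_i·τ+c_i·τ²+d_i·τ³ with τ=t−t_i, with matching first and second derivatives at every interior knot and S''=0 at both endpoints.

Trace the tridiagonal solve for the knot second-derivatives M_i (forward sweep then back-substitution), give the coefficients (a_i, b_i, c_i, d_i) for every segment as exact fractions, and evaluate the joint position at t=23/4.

Δ: Δ0=3, Δ1=-1/3, Δ2=-1, Δ3=-5/3
row 1: diag=10, rhs=-20; c'=3/10, d'=-2
row 2: denom=12−3·3/10=111/10; d'=(-4−3·-2)/(111/10)=20/111
row 3: denom=12−3·10/37=414/37; d'=(-4−3·20/111)/(414/37)=-28/69
back: M3=-28/69
back: M2=20/111−10/37·-28/69=20/69
back: M1=-2−3/10·20/69=-48/23
M: M0=0, M1=-48/23, M2=20/69, M3=-28/69, M4=0
seg 0: a=-2, c=M0/2=0, d=(M1−M0)/(6·2)=-4/23, b=Δ0−h0·(2M0+M1)/6=85/23
seg 1: a=4, c=M1/2=-24/23, d=(M2−M1)/(6·3)=82/621, b=Δ1−h1·(2M1+M2)/6=37/23
seg 2: a=3, c=M2/2=10/69, d=(M3−M2)/(6·3)=-8/207, b=Δ2−h2·(2M2+M3)/6=-25/23
seg 3: a=0, c=M3/2=-14/69, d=(M4−M3)/(6·3)=14/621, b=Δ3−h3·(2M3+M4)/6=-29/23
t_q=23/4 → seg 2, τ=3/4; S=3+-25/23·τ+10/69·τ²+-8/207·τ³=9/4

  seg 0: a=-2 b=85/23 c=0 d=-4/23
  seg 1: a=4 b=37/23 c=-24/23 d=82/621
  seg 2: a=3 b=-25/23 c=10/69 d=-8/207
  seg 3: a=0 b=-29/23 c=-14/69 d=14/621
S(23/4) = 9/4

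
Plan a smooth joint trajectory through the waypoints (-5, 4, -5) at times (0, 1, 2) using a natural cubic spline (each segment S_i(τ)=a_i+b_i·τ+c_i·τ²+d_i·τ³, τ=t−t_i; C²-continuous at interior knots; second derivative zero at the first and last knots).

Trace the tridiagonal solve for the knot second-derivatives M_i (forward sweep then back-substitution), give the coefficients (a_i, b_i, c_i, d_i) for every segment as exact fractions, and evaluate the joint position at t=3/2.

Δ: Δ0=9, Δ1=-9
row 1: diag=4, rhs=-108; c'=1/4, d'=-27
back: M1=-27
M: M0=0, M1=-27, M2=0
seg 0: a=-5, c=M0/2=0, d=(M1−M0)/(6·1)=-9/2, b=Δ0−h0·(2M0+M1)/6=27/2
seg 1: a=4, c=M1/2=-27/2, d=(M2−M1)/(6·1)=9/2, b=Δ1−h1·(2M1+M2)/6=0
t_q=3/2 → seg 1, τ=1/2; S=4+0·τ+-27/2·τ²+9/2·τ³=19/16

  seg 0: a=-5 b=27/2 c=0 d=-9/2
  seg 1: a=4 b=0 c=-27/2 d=9/2
S(3/2) = 19/16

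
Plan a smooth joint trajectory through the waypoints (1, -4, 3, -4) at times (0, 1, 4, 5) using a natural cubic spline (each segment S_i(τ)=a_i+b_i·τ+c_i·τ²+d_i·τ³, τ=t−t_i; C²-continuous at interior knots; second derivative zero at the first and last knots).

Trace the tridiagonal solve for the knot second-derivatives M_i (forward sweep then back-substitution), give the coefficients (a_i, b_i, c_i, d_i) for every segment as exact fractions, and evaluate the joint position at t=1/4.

  seg 0: a=1 b=-217/33 c=0 d=52/33
  seg 1: a=-4 b=-61/33 c=52/11 d=-10/9
  seg 2: a=3 b=-115/33 c=-58/11 d=58/33
S(1/4) = -109/176

Δ: Δ0=-5, Δ1=7/3, Δ2=-7
row 1: diag=8, rhs=44; c'=3/8, d'=11/2
row 2: denom=8−3·3/8=55/8; d'=(-56−3·11/2)/(55/8)=-116/11
back: M2=-116/11
back: M1=11/2−3/8·-116/11=104/11
M: M0=0, M1=104/11, M2=-116/11, M3=0
seg 0: a=1, c=M0/2=0, d=(M1−M0)/(6·1)=52/33, b=Δ0−h0·(2M0+M1)/6=-217/33
seg 1: a=-4, c=M1/2=52/11, d=(M2−M1)/(6·3)=-10/9, b=Δ1−h1·(2M1+M2)/6=-61/33
seg 2: a=3, c=M2/2=-58/11, d=(M3−M2)/(6·1)=58/33, b=Δ2−h2·(2M2+M3)/6=-115/33
t_q=1/4 → seg 0, τ=1/4; S=1+-217/33·τ+0·τ²+52/33·τ³=-109/176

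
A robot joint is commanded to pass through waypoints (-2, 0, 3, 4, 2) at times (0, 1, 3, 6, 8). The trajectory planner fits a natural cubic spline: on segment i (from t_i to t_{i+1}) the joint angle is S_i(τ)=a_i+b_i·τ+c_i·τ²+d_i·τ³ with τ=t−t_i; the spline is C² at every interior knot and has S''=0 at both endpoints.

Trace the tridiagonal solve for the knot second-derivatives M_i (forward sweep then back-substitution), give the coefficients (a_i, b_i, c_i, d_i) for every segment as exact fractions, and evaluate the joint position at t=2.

  seg 0: a=-2 b=6253/3036 c=0 d=-181/3036
  seg 1: a=0 b=2855/1518 c=-181/1012 d=-35/6072
  seg 2: a=3 b=832/759 c=-54/253 d=-31/2277
  seg 3: a=4 b=-419/759 c=-85/253 d=85/1518
S(2) = 3433/2024

Δ: Δ0=2, Δ1=3/2, Δ2=1/3, Δ3=-1
row 1: diag=6, rhs=-3; c'=1/3, d'=-1/2
row 2: denom=10−2·1/3=28/3; d'=(-7−2·-1/2)/(28/3)=-9/14
row 3: denom=10−3·9/28=253/28; d'=(-8−3·-9/14)/(253/28)=-170/253
back: M3=-170/253
back: M2=-9/14−9/28·-170/253=-108/253
back: M1=-1/2−1/3·-108/253=-181/506
M: M0=0, M1=-181/506, M2=-108/253, M3=-170/253, M4=0
seg 0: a=-2, c=M0/2=0, d=(M1−M0)/(6·1)=-181/3036, b=Δ0−h0·(2M0+M1)/6=6253/3036
seg 1: a=0, c=M1/2=-181/1012, d=(M2−M1)/(6·2)=-35/6072, b=Δ1−h1·(2M1+M2)/6=2855/1518
seg 2: a=3, c=M2/2=-54/253, d=(M3−M2)/(6·3)=-31/2277, b=Δ2−h2·(2M2+M3)/6=832/759
seg 3: a=4, c=M3/2=-85/253, d=(M4−M3)/(6·2)=85/1518, b=Δ3−h3·(2M3+M4)/6=-419/759
t_q=2 → seg 1, τ=1; S=0+2855/1518·τ+-181/1012·τ²+-35/6072·τ³=3433/2024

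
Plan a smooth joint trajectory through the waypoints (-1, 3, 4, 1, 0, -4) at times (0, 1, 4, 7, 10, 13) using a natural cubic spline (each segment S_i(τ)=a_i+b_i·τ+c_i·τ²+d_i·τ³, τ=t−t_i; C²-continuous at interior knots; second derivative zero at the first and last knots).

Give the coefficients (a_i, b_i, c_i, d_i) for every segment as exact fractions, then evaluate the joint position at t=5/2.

Δ: Δ0=4, Δ1=1/3, Δ2=-1, Δ3=-1/3, Δ4=-4/3
row 1: diag=8, rhs=-22; c'=3/8, d'=-11/4
row 2: denom=12−3·3/8=87/8; d'=(-8−3·-11/4)/(87/8)=2/87
row 3: denom=12−3·8/29=324/29; d'=(4−3·2/87)/(324/29)=19/54
row 4: denom=12−3·29/108=403/36; d'=(-6−3·19/54)/(403/36)=-254/403
back: M4=-254/403
back: M3=19/54−29/108·-254/403=210/403
back: M2=2/87−8/29·210/403=-146/1209
back: M1=-11/4−3/8·-146/1209=-1090/403
M: M0=0, M1=-1090/403, M2=-146/1209, M3=210/403, M4=-254/403, M5=0
seg 0: a=-1, c=M0/2=0, d=(M1−M0)/(6·1)=-545/1209, b=Δ0−h0·(2M0+M1)/6=5381/1209
seg 1: a=3, c=M1/2=-545/403, d=(M2−M1)/(6·3)=1562/10881, b=Δ1−h1·(2M1+M2)/6=3746/1209
seg 2: a=4, c=M2/2=-73/1209, d=(M3−M2)/(6·3)=388/10881, b=Δ2−h2·(2M2+M3)/6=-106/93
seg 3: a=1, c=M3/2=105/403, d=(M4−M3)/(6·3)=-232/3627, b=Δ3−h3·(2M3+M4)/6=-652/1209
seg 4: a=0, c=M4/2=-127/403, d=(M5−M4)/(6·3)=127/3627, b=Δ4−h4·(2M4+M5)/6=-850/1209
t_q=5/2 → seg 1, τ=3/2; S=3+3746/1209·τ+-545/403·τ²+1562/10881·τ³=2051/403

  seg 0: a=-1 b=5381/1209 c=0 d=-545/1209
  seg 1: a=3 b=3746/1209 c=-545/403 d=1562/10881
  seg 2: a=4 b=-106/93 c=-73/1209 d=388/10881
  seg 3: a=1 b=-652/1209 c=105/403 d=-232/3627
  seg 4: a=0 b=-850/1209 c=-127/403 d=127/3627
S(5/2) = 2051/403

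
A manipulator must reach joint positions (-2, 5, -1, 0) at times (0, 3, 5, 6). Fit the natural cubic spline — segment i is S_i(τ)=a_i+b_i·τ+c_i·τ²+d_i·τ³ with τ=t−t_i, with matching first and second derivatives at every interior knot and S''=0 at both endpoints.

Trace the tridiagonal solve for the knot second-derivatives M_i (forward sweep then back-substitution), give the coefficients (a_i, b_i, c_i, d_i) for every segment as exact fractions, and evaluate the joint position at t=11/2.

  seg 0: a=-2 b=94/21 c=0 d=-5/21
  seg 1: a=5 b=-41/21 c=-15/7 d=17/21
  seg 2: a=-1 b=-17/21 c=19/7 d=-19/21
S(11/2) = -47/56

Δ: Δ0=7/3, Δ1=-3, Δ2=1
row 1: diag=10, rhs=-32; c'=1/5, d'=-16/5
row 2: denom=6−2·1/5=28/5; d'=(24−2·-16/5)/(28/5)=38/7
back: M2=38/7
back: M1=-16/5−1/5·38/7=-30/7
M: M0=0, M1=-30/7, M2=38/7, M3=0
seg 0: a=-2, c=M0/2=0, d=(M1−M0)/(6·3)=-5/21, b=Δ0−h0·(2M0+M1)/6=94/21
seg 1: a=5, c=M1/2=-15/7, d=(M2−M1)/(6·2)=17/21, b=Δ1−h1·(2M1+M2)/6=-41/21
seg 2: a=-1, c=M2/2=19/7, d=(M3−M2)/(6·1)=-19/21, b=Δ2−h2·(2M2+M3)/6=-17/21
t_q=11/2 → seg 2, τ=1/2; S=-1+-17/21·τ+19/7·τ²+-19/21·τ³=-47/56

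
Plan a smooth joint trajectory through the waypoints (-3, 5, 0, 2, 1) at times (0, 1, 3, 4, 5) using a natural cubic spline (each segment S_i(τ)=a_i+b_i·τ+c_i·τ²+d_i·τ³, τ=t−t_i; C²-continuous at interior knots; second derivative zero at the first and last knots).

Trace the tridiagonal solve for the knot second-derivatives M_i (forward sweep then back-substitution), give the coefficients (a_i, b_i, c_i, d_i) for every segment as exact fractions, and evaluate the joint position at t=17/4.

  seg 0: a=-3 b=2519/244 c=0 d=-567/244
  seg 1: a=5 b=409/122 c=-1701/244 d=987/488
  seg 2: a=0 b=-16/61 c=315/61 d=-177/61
  seg 3: a=2 b=83/61 c=-216/61 d=72/61
S(17/4) = 1043/488

Δ: Δ0=8, Δ1=-5/2, Δ2=2, Δ3=-1
row 1: diag=6, rhs=-63; c'=1/3, d'=-21/2
row 2: denom=6−2·1/3=16/3; d'=(27−2·-21/2)/(16/3)=9
row 3: denom=4−1·3/16=61/16; d'=(-18−1·9)/(61/16)=-432/61
back: M3=-432/61
back: M2=9−3/16·-432/61=630/61
back: M1=-21/2−1/3·630/61=-1701/122
M: M0=0, M1=-1701/122, M2=630/61, M3=-432/61, M4=0
seg 0: a=-3, c=M0/2=0, d=(M1−M0)/(6·1)=-567/244, b=Δ0−h0·(2M0+M1)/6=2519/244
seg 1: a=5, c=M1/2=-1701/244, d=(M2−M1)/(6·2)=987/488, b=Δ1−h1·(2M1+M2)/6=409/122
seg 2: a=0, c=M2/2=315/61, d=(M3−M2)/(6·1)=-177/61, b=Δ2−h2·(2M2+M3)/6=-16/61
seg 3: a=2, c=M3/2=-216/61, d=(M4−M3)/(6·1)=72/61, b=Δ3−h3·(2M3+M4)/6=83/61
t_q=17/4 → seg 3, τ=1/4; S=2+83/61·τ+-216/61·τ²+72/61·τ³=1043/488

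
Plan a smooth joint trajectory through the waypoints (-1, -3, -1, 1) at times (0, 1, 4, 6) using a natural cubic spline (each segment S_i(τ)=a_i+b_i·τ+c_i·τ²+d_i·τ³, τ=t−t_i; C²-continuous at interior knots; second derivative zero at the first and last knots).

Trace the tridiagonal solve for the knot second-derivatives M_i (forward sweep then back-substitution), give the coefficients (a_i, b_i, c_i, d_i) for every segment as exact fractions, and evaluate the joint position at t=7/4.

Δ: Δ0=-2, Δ1=2/3, Δ2=1
row 1: diag=8, rhs=16; c'=3/8, d'=2
row 2: denom=10−3·3/8=71/8; d'=(2−3·2)/(71/8)=-32/71
back: M2=-32/71
back: M1=2−3/8·-32/71=154/71
M: M0=0, M1=154/71, M2=-32/71, M3=0
seg 0: a=-1, c=M0/2=0, d=(M1−M0)/(6·1)=77/213, b=Δ0−h0·(2M0+M1)/6=-503/213
seg 1: a=-3, c=M1/2=77/71, d=(M2−M1)/(6·3)=-31/213, b=Δ1−h1·(2M1+M2)/6=-272/213
seg 2: a=-1, c=M2/2=-16/71, d=(M3−M2)/(6·2)=8/213, b=Δ2−h2·(2M2+M3)/6=277/213
t_q=7/4 → seg 1, τ=3/4; S=-3+-272/213·τ+77/71·τ²+-31/213·τ³=-15491/4544

  seg 0: a=-1 b=-503/213 c=0 d=77/213
  seg 1: a=-3 b=-272/213 c=77/71 d=-31/213
  seg 2: a=-1 b=277/213 c=-16/71 d=8/213
S(7/4) = -15491/4544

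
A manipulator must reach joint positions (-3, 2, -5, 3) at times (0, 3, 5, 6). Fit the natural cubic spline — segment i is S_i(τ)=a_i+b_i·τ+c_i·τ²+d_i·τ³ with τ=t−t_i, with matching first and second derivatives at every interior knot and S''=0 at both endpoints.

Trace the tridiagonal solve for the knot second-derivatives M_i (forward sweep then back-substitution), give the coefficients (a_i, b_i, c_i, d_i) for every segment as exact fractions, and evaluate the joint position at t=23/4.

Δ: Δ0=5/3, Δ1=-7/2, Δ2=8
row 1: diag=10, rhs=-31; c'=1/5, d'=-31/10
row 2: denom=6−2·1/5=28/5; d'=(69−2·-31/10)/(28/5)=94/7
back: M2=94/7
back: M1=-31/10−1/5·94/7=-81/14
M: M0=0, M1=-81/14, M2=94/7, M3=0
seg 0: a=-3, c=M0/2=0, d=(M1−M0)/(6·3)=-9/28, b=Δ0−h0·(2M0+M1)/6=383/84
seg 1: a=2, c=M1/2=-81/28, d=(M2−M1)/(6·2)=269/168, b=Δ1−h1·(2M1+M2)/6=-173/42
seg 2: a=-5, c=M2/2=47/7, d=(M3−M2)/(6·1)=-47/21, b=Δ2−h2·(2M2+M3)/6=74/21
t_q=23/4 → seg 2, τ=3/4; S=-5+74/21·τ+47/7·τ²+-47/21·τ³=213/448

  seg 0: a=-3 b=383/84 c=0 d=-9/28
  seg 1: a=2 b=-173/42 c=-81/28 d=269/168
  seg 2: a=-5 b=74/21 c=47/7 d=-47/21
S(23/4) = 213/448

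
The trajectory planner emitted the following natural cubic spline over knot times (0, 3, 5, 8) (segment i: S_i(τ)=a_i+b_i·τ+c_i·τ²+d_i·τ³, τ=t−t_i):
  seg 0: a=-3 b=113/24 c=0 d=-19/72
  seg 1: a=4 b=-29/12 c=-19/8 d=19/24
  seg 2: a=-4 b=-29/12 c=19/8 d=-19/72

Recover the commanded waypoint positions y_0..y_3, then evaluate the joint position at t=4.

y_0=-3 y_1=4 y_2=-4 y_3=3
S(4) = 0

y_0 = S_0(0) = a_0 = -3
y_1 = S_1(0) = a_1 = 4
y_2 = S_2(0) = a_2 = -4
y_3 = S_2(3) = 3
t_q=4 is in segment 1 (τ=1); S_1(τ)=0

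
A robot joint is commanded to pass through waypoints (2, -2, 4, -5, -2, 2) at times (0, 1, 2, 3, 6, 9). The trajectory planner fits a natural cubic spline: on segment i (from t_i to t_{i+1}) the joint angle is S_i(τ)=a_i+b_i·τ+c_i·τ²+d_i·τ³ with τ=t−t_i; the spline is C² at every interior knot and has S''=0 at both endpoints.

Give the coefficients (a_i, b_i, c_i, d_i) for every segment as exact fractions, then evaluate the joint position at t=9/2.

Δ: Δ0=-4, Δ1=6, Δ2=-9, Δ3=1, Δ4=4/3
row 1: diag=4, rhs=60; c'=1/4, d'=15
row 2: denom=4−1·1/4=15/4; d'=(-90−1·15)/(15/4)=-28
row 3: denom=8−1·4/15=116/15; d'=(60−1·-28)/(116/15)=330/29
row 4: denom=12−3·45/116=1257/116; d'=(2−3·330/29)/(1257/116)=-3728/1257
back: M4=-3728/1257
back: M3=330/29−45/116·-3728/1257=5250/419
back: M2=-28−4/15·5250/419=-13132/419
back: M1=15−1/4·-13132/419=9568/419
M: M0=0, M1=9568/419, M2=-13132/419, M3=5250/419, M4=-3728/1257, M5=0
seg 0: a=2, c=M0/2=0, d=(M1−M0)/(6·1)=4784/1257, b=Δ0−h0·(2M0+M1)/6=-9812/1257
seg 1: a=-2, c=M1/2=4784/419, d=(M2−M1)/(6·1)=-11350/1257, b=Δ1−h1·(2M1+M2)/6=4540/1257
seg 2: a=4, c=M2/2=-6566/419, d=(M3−M2)/(6·1)=9191/1257, b=Δ2−h2·(2M2+M3)/6=-806/1257
seg 3: a=-5, c=M3/2=2625/419, d=(M4−M3)/(6·3)=-9739/11313, b=Δ3−h3·(2M3+M4)/6=-12629/1257
seg 4: a=-2, c=M4/2=-1864/1257, d=(M5−M4)/(6·3)=1864/11313, b=Δ4−h4·(2M4+M5)/6=5404/1257
t_q=9/2 → seg 3, τ=3/2; S=-5+-12629/1257·τ+2625/419·τ²+-9739/11313·τ³=-29765/3352

  seg 0: a=2 b=-9812/1257 c=0 d=4784/1257
  seg 1: a=-2 b=4540/1257 c=4784/419 d=-11350/1257
  seg 2: a=4 b=-806/1257 c=-6566/419 d=9191/1257
  seg 3: a=-5 b=-12629/1257 c=2625/419 d=-9739/11313
  seg 4: a=-2 b=5404/1257 c=-1864/1257 d=1864/11313
S(9/2) = -29765/3352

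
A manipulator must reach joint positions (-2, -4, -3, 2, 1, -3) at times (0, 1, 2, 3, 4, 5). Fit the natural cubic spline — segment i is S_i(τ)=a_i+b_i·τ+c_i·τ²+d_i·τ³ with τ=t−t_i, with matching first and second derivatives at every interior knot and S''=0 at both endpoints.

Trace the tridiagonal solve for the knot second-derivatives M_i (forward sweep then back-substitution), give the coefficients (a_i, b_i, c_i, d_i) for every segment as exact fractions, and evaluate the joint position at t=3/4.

Δ: Δ0=-2, Δ1=1, Δ2=5, Δ3=-1, Δ4=-4
row 1: diag=4, rhs=18; c'=1/4, d'=9/2
row 2: denom=4−1·1/4=15/4; d'=(24−1·9/2)/(15/4)=26/5
row 3: denom=4−1·4/15=56/15; d'=(-36−1·26/5)/(56/15)=-309/28
row 4: denom=4−1·15/56=209/56; d'=(-18−1·-309/28)/(209/56)=-390/209
back: M4=-390/209
back: M3=-309/28−15/56·-390/209=-2202/209
back: M2=26/5−4/15·-2202/209=1674/209
back: M1=9/2−1/4·1674/209=522/209
M: M0=0, M1=522/209, M2=1674/209, M3=-2202/209, M4=-390/209, M5=0
seg 0: a=-2, c=M0/2=0, d=(M1−M0)/(6·1)=87/209, b=Δ0−h0·(2M0+M1)/6=-505/209
seg 1: a=-4, c=M1/2=261/209, d=(M2−M1)/(6·1)=192/209, b=Δ1−h1·(2M1+M2)/6=-244/209
seg 2: a=-3, c=M2/2=837/209, d=(M3−M2)/(6·1)=-34/11, b=Δ2−h2·(2M2+M3)/6=854/209
seg 3: a=2, c=M3/2=-1101/209, d=(M4−M3)/(6·1)=302/209, b=Δ3−h3·(2M3+M4)/6=590/209
seg 4: a=1, c=M4/2=-195/209, d=(M5−M4)/(6·1)=65/209, b=Δ4−h4·(2M4+M5)/6=-706/209
t_q=3/4 → seg 0, τ=3/4; S=-2+-505/209·τ+0·τ²+87/209·τ³=-48643/13376

  seg 0: a=-2 b=-505/209 c=0 d=87/209
  seg 1: a=-4 b=-244/209 c=261/209 d=192/209
  seg 2: a=-3 b=854/209 c=837/209 d=-34/11
  seg 3: a=2 b=590/209 c=-1101/209 d=302/209
  seg 4: a=1 b=-706/209 c=-195/209 d=65/209
S(3/4) = -48643/13376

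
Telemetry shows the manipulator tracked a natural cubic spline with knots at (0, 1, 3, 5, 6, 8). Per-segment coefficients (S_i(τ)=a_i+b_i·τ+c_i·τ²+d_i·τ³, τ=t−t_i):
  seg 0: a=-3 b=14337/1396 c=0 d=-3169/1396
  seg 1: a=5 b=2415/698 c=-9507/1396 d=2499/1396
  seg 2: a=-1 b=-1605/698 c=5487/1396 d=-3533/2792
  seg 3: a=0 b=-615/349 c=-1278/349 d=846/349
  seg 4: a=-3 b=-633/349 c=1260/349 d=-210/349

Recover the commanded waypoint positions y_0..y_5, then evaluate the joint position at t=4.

y_0 = S_0(0) = a_0 = -3
y_1 = S_1(0) = a_1 = 5
y_2 = S_2(0) = a_2 = -1
y_3 = S_3(0) = a_3 = 0
y_4 = S_4(0) = a_4 = -3
y_5 = S_4(2) = 3
t_q=4 is in segment 2 (τ=1); S_2(τ)=-1771/2792

y_0=-3 y_1=5 y_2=-1 y_3=0 y_4=-3 y_5=3
S(4) = -1771/2792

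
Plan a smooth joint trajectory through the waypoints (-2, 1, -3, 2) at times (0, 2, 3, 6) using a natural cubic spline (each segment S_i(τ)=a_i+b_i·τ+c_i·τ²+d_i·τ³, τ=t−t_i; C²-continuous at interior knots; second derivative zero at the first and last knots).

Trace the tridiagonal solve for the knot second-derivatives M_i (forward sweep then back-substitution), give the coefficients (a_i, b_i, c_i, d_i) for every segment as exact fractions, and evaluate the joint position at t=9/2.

  seg 0: a=-2 b=1019/282 c=0 d=-149/282
  seg 1: a=1 b=-769/282 c=-149/47 d=535/282
  seg 2: a=-3 b=-476/141 c=237/94 d=-79/282
S(9/2) = -2509/752

Δ: Δ0=3/2, Δ1=-4, Δ2=5/3
row 1: diag=6, rhs=-33; c'=1/6, d'=-11/2
row 2: denom=8−1·1/6=47/6; d'=(34−1·-11/2)/(47/6)=237/47
back: M2=237/47
back: M1=-11/2−1/6·237/47=-298/47
M: M0=0, M1=-298/47, M2=237/47, M3=0
seg 0: a=-2, c=M0/2=0, d=(M1−M0)/(6·2)=-149/282, b=Δ0−h0·(2M0+M1)/6=1019/282
seg 1: a=1, c=M1/2=-149/47, d=(M2−M1)/(6·1)=535/282, b=Δ1−h1·(2M1+M2)/6=-769/282
seg 2: a=-3, c=M2/2=237/94, d=(M3−M2)/(6·3)=-79/282, b=Δ2−h2·(2M2+M3)/6=-476/141
t_q=9/2 → seg 2, τ=3/2; S=-3+-476/141·τ+237/94·τ²+-79/282·τ³=-2509/752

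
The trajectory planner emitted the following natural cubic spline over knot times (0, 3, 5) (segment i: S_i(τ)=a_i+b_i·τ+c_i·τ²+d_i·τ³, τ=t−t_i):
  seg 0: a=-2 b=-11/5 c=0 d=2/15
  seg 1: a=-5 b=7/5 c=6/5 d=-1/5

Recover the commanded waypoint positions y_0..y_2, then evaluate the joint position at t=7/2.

y_0=-2 y_1=-5 y_2=1
S(7/2) = -161/40

y_0 = S_0(0) = a_0 = -2
y_1 = S_1(0) = a_1 = -5
y_2 = S_1(2) = 1
t_q=7/2 is in segment 1 (τ=1/2); S_1(τ)=-161/40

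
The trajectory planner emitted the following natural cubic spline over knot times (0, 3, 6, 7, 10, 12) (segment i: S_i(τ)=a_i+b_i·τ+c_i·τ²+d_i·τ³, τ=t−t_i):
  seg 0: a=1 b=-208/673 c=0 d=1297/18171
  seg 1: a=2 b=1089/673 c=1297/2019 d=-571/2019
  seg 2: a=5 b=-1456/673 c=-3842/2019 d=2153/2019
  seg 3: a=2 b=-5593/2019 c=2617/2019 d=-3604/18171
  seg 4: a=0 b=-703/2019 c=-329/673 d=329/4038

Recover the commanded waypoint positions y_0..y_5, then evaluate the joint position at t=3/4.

y_0=1 y_1=2 y_2=5 y_3=2 y_4=0 y_5=-2
S(3/4) = 34385/43072

y_0 = S_0(0) = a_0 = 1
y_1 = S_1(0) = a_1 = 2
y_2 = S_2(0) = a_2 = 5
y_3 = S_3(0) = a_3 = 2
y_4 = S_4(0) = a_4 = 0
y_5 = S_4(2) = -2
t_q=3/4 is in segment 0 (τ=3/4); S_0(τ)=34385/43072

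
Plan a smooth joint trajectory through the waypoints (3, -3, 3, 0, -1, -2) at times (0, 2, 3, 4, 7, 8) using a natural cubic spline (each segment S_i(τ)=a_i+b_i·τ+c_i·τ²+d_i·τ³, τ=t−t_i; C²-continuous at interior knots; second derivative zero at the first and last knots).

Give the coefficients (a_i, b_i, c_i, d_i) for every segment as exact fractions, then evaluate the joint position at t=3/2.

  seg 0: a=3 b=-25511/3651 c=0 d=7279/7302
  seg 1: a=-3 b=18163/3651 c=7279/1217 d=-18094/3651
  seg 2: a=3 b=7555/3651 c=-10815/1217 d=13937/3651
  seg 3: a=0 b=-15524/3651 c=3122/1217 d=-4597/10953
  seg 4: a=-1 b=-701/3651 c=-1475/1217 d=1475/3651
S(3/2) = -80161/19472

Δ: Δ0=-3, Δ1=6, Δ2=-3, Δ3=-1/3, Δ4=-1
row 1: diag=6, rhs=54; c'=1/6, d'=9
row 2: denom=4−1·1/6=23/6; d'=(-54−1·9)/(23/6)=-378/23
row 3: denom=8−1·6/23=178/23; d'=(16−1·-378/23)/(178/23)=373/89
row 4: denom=8−3·69/178=1217/178; d'=(-4−3·373/89)/(1217/178)=-2950/1217
back: M4=-2950/1217
back: M3=373/89−69/178·-2950/1217=6244/1217
back: M2=-378/23−6/23·6244/1217=-21630/1217
back: M1=9−1/6·-21630/1217=14558/1217
M: M0=0, M1=14558/1217, M2=-21630/1217, M3=6244/1217, M4=-2950/1217, M5=0
seg 0: a=3, c=M0/2=0, d=(M1−M0)/(6·2)=7279/7302, b=Δ0−h0·(2M0+M1)/6=-25511/3651
seg 1: a=-3, c=M1/2=7279/1217, d=(M2−M1)/(6·1)=-18094/3651, b=Δ1−h1·(2M1+M2)/6=18163/3651
seg 2: a=3, c=M2/2=-10815/1217, d=(M3−M2)/(6·1)=13937/3651, b=Δ2−h2·(2M2+M3)/6=7555/3651
seg 3: a=0, c=M3/2=3122/1217, d=(M4−M3)/(6·3)=-4597/10953, b=Δ3−h3·(2M3+M4)/6=-15524/3651
seg 4: a=-1, c=M4/2=-1475/1217, d=(M5−M4)/(6·1)=1475/3651, b=Δ4−h4·(2M4+M5)/6=-701/3651
t_q=3/2 → seg 0, τ=3/2; S=3+-25511/3651·τ+0·τ²+7279/7302·τ³=-80161/19472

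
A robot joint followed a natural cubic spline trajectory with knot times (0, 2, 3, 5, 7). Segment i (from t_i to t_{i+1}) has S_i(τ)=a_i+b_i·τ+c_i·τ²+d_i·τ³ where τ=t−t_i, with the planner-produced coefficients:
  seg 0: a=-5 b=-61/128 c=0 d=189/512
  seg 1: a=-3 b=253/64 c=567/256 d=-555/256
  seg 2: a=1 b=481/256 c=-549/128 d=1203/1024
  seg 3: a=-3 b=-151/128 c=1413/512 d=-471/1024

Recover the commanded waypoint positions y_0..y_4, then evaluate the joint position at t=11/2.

y_0 = S_0(0) = a_0 = -5
y_1 = S_1(0) = a_1 = -3
y_2 = S_2(0) = a_2 = 1
y_3 = S_3(0) = a_3 = -3
y_4 = S_3(2) = 2
t_q=11/2 is in segment 3 (τ=1/2); S_3(τ)=-24227/8192

y_0=-5 y_1=-3 y_2=1 y_3=-3 y_4=2
S(11/2) = -24227/8192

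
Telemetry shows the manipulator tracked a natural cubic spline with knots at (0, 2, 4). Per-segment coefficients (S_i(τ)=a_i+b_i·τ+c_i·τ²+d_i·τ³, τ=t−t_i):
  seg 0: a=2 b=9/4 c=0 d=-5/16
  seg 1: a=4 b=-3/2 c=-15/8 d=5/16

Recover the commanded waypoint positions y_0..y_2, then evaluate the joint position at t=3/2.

y_0 = S_0(0) = a_0 = 2
y_1 = S_1(0) = a_1 = 4
y_2 = S_1(2) = -4
t_q=3/2 is in segment 0 (τ=3/2); S_0(τ)=553/128

y_0=2 y_1=4 y_2=-4
S(3/2) = 553/128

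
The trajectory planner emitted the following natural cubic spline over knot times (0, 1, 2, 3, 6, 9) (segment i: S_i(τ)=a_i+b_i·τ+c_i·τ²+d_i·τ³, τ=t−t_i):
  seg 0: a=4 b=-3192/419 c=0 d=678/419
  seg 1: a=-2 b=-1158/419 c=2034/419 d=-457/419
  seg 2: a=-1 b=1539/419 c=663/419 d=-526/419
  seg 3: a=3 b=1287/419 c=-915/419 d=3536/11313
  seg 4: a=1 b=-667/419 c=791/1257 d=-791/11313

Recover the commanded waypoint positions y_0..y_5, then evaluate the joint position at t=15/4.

y_0 = S_0(0) = a_0 = 4
y_1 = S_1(0) = a_1 = -2
y_2 = S_2(0) = a_2 = -1
y_3 = S_3(0) = a_3 = 3
y_4 = S_4(0) = a_4 = 1
y_5 = S_4(3) = 0
t_q=15/4 is in segment 3 (τ=3/4); S_3(τ)=28205/6704

y_0=4 y_1=-2 y_2=-1 y_3=3 y_4=1 y_5=0
S(15/4) = 28205/6704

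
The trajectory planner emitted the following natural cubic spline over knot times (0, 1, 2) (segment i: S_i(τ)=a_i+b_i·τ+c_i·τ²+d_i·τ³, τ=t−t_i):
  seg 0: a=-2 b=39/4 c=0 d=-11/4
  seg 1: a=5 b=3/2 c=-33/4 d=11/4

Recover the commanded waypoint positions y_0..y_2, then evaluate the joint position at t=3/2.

y_0 = S_0(0) = a_0 = -2
y_1 = S_1(0) = a_1 = 5
y_2 = S_1(1) = 1
t_q=3/2 is in segment 1 (τ=1/2); S_1(τ)=129/32

y_0=-2 y_1=5 y_2=1
S(3/2) = 129/32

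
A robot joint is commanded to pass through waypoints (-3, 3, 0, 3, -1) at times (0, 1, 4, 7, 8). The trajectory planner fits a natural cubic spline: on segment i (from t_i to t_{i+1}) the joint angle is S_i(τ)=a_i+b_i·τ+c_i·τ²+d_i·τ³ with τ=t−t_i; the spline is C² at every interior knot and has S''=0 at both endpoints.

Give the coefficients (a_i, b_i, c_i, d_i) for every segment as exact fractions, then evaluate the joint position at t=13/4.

  seg 0: a=-3 b=57/8 c=0 d=-9/8
  seg 1: a=3 b=15/4 c=-27/8 d=43/72
  seg 2: a=0 b=-3/8 c=2 d=-37/72
  seg 3: a=3 b=-9/4 c=-21/8 d=7/8
S(13/4) = 591/512

Δ: Δ0=6, Δ1=-1, Δ2=1, Δ3=-4
row 1: diag=8, rhs=-42; c'=3/8, d'=-21/4
row 2: denom=12−3·3/8=87/8; d'=(12−3·-21/4)/(87/8)=74/29
row 3: denom=8−3·8/29=208/29; d'=(-30−3·74/29)/(208/29)=-21/4
back: M3=-21/4
back: M2=74/29−8/29·-21/4=4
back: M1=-21/4−3/8·4=-27/4
M: M0=0, M1=-27/4, M2=4, M3=-21/4, M4=0
seg 0: a=-3, c=M0/2=0, d=(M1−M0)/(6·1)=-9/8, b=Δ0−h0·(2M0+M1)/6=57/8
seg 1: a=3, c=M1/2=-27/8, d=(M2−M1)/(6·3)=43/72, b=Δ1−h1·(2M1+M2)/6=15/4
seg 2: a=0, c=M2/2=2, d=(M3−M2)/(6·3)=-37/72, b=Δ2−h2·(2M2+M3)/6=-3/8
seg 3: a=3, c=M3/2=-21/8, d=(M4−M3)/(6·1)=7/8, b=Δ3−h3·(2M3+M4)/6=-9/4
t_q=13/4 → seg 1, τ=9/4; S=3+15/4·τ+-27/8·τ²+43/72·τ³=591/512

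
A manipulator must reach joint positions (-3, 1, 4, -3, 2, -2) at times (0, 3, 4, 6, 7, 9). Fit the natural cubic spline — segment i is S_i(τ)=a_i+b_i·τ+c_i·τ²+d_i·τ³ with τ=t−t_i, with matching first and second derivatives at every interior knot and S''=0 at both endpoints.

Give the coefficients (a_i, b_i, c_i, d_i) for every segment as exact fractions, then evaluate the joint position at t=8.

  seg 0: a=-3 b=-139/8718 c=0 d=1307/8718
  seg 1: a=1 b=17575/4359 c=3921/2906 d=-20759/8718
  seg 2: a=4 b=-3601/8718 c=-8419/1453 d=18529/8718
  seg 3: a=-3 b=16691/8718 c=10110/1453 d=-33761/8718
  seg 4: a=2 b=18364/4359 c=-13541/2906 d=13541/17436
S(8) = 13541/5812

Δ: Δ0=4/3, Δ1=3, Δ2=-7/2, Δ3=5, Δ4=-2
row 1: diag=8, rhs=10; c'=1/8, d'=5/4
row 2: denom=6−1·1/8=47/8; d'=(-39−1·5/4)/(47/8)=-322/47
row 3: denom=6−2·16/47=250/47; d'=(51−2·-322/47)/(250/47)=3041/250
row 4: denom=6−1·47/250=1453/250; d'=(-42−1·3041/250)/(1453/250)=-13541/1453
back: M4=-13541/1453
back: M3=3041/250−47/250·-13541/1453=20220/1453
back: M2=-322/47−16/47·20220/1453=-16838/1453
back: M1=5/4−1/8·-16838/1453=3921/1453
M: M0=0, M1=3921/1453, M2=-16838/1453, M3=20220/1453, M4=-13541/1453, M5=0
seg 0: a=-3, c=M0/2=0, d=(M1−M0)/(6·3)=1307/8718, b=Δ0−h0·(2M0+M1)/6=-139/8718
seg 1: a=1, c=M1/2=3921/2906, d=(M2−M1)/(6·1)=-20759/8718, b=Δ1−h1·(2M1+M2)/6=17575/4359
seg 2: a=4, c=M2/2=-8419/1453, d=(M3−M2)/(6·2)=18529/8718, b=Δ2−h2·(2M2+M3)/6=-3601/8718
seg 3: a=-3, c=M3/2=10110/1453, d=(M4−M3)/(6·1)=-33761/8718, b=Δ3−h3·(2M3+M4)/6=16691/8718
seg 4: a=2, c=M4/2=-13541/2906, d=(M5−M4)/(6·2)=13541/17436, b=Δ4−h4·(2M4+M5)/6=18364/4359
t_q=8 → seg 4, τ=1; S=2+18364/4359·τ+-13541/2906·τ²+13541/17436·τ³=13541/5812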